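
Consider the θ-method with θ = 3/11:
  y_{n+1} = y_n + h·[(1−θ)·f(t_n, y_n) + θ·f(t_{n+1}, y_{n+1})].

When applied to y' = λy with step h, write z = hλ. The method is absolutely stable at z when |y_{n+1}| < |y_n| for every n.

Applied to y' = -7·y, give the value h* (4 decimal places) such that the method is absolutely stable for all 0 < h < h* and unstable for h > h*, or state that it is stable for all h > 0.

(-4.4000,0); λ=-7 ⇒ h* = (22/5)/7 = 0.6286.

Test eqn y'=λy, z=hλ:
  y_{n+1} = y_n + z·[8/11·y_n + 3/11·y_{n+1}] ⇒ (1 − 3/11z)y_{n+1} = (1 + 8/11z)y_n
  ⇒ R(z) = (1 + 8/11z)/(1 − 3/11z).

Boundary: |R(x)|=1, x<0.
x=-1.19: |R|=0.1016
R=−1: 1+8/11x = −1+3/11x ⇒ -5/11x=2 ⇒ x=2/(-5/11)=-4.4000
Confirm numerically:
  x=-4.090: |R|=0.93339 <1
  x=-2.806: |R|=0.58956 <1
  x=-2.780: |R|=0.58118 <1
  x=-4.950: |R|=1.10638 >1
  x=-4.860: |R|=1.08991 >1
Stable set (-4.4000, 0).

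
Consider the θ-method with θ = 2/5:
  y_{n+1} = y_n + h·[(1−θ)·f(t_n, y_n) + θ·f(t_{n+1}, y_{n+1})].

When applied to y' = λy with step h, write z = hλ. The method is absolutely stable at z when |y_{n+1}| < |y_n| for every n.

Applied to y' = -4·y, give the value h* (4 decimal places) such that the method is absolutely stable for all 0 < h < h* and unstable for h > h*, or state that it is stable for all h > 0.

With y'=λy (z=hλ):
  y_{n+1} = y_n + z·[3/5·y_n + 2/5·y_{n+1}] ⇒ (1 − 2/5z)y_{n+1} = (1 + 3/5z)y_n
  R(z) = (1 + 3/5z)/(1 − 2/5z).

Find x<0 with |R(x)|<1.
x=-0.88: |R|=0.3491
R=−1: 1+3/5x = −1+2/5x ⇒ -1/5x=2 ⇒ x=2/(-1/5)=-10.0000
Confirm numerically:
  x=-6.814: |R|=0.82897 <1
  x=-5.056: |R|=0.67284 <1
  x=-4.237: |R|=0.57229 <1
  x=-10.453: |R|=1.01749 >1
  x=-10.124: |R|=1.00491 >1
  x=-10.092: |R|=1.00365 >1
Interval (-10.0000, 0).

(-10.0000,0); λ=-4 ⇒ h* = (10)/4 = 2.5000.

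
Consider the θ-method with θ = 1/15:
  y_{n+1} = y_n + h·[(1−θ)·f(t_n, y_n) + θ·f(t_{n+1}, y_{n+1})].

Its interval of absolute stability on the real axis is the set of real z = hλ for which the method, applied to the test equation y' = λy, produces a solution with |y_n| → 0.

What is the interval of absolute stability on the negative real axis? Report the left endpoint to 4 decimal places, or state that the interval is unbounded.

z∈(-2.3077,0).

With y'=λy (z=hλ):
  y_{n+1} = y_n + z·[14/15·y_n + 1/15·y_{n+1}] ⇒ (1 − 1/15z)y_{n+1} = (1 + 14/15z)y_n
  so R(z) = (1 + 14/15z)/(1 − 1/15z).

Need |R(x)|<1, x<0.
x=-0.86: |R|=0.1866
R=−1: 1+14/15x = −1+1/15x ⇒ -13/15x=2 ⇒ x=2/(-13/15)=-2.3077
Confirm numerically:
  x=-1.709: |R|=0.53420 <1
  x=-1.471: |R|=0.33963 <1
  x=-1.111: |R|=0.03439 <1
  x=-2.738: |R|=1.31537 >1
  x=-2.737: |R|=1.31465 >1
  x=-2.718: |R|=1.30105 >1
Interval (-2.3077, 0).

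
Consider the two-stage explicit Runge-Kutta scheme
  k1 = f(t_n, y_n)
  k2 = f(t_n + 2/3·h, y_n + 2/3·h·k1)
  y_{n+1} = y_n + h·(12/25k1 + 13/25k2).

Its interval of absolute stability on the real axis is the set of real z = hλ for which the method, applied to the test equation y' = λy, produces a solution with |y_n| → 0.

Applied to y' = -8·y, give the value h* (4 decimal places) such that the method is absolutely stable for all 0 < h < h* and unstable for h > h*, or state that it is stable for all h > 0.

(-2.8846,0); λ=-8 ⇒ h* = (75/26)/8 = 0.3606.

With y'=λy (z=hλ):
  k1=λy_n ⇒ h·k1=z·y_n;  k2=λ(1+2/3z)y_n ⇒ h·k2=z(1+2/3z)y_n
  y_{n+1}/y_n = 1 + 12/25z + 13/25z(1+2/3z) = 1 + z + 26/75z²
  ⇒ R(z) = 1 + z + 26/75z².

Solve |R(x)|<1 on ℝ⁻.
x=-0.68: |R|=0.4803
R=1: x+26/75x²=0 ⇒ x=−75/26=-2.8846; min R=1−1/(4·26/75)=0.2788>−1
Confirm numerically:
  x=-2.720: |R|=0.84478 <1
  x=-2.008: |R|=0.38978 <1
  x=-1.335: |R|=0.28284 <1
  x=-3.280: |R|=1.44958 >1
  x=-3.074: |R|=1.20182 >1
Interval (-2.8846, 0).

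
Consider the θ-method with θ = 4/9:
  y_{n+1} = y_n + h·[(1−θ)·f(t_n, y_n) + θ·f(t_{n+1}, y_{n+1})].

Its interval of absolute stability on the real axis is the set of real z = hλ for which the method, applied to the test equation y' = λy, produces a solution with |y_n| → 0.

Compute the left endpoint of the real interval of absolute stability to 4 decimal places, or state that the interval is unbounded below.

Test eqn y'=λy, z=hλ:
  y_{n+1} = y_n + z·[5/9·y_n + 4/9·y_{n+1}] ⇒ (1 − 4/9z)y_{n+1} = (1 + 5/9z)y_n
  R(z) = (1 + 5/9z)/(1 − 4/9z).

Boundary: |R(x)|=1, x<0.
x=-1.52: |R|=0.0928
R=−1: 1+5/9x = −1+4/9x ⇒ -1/9x=2 ⇒ x=2/(-1/9)=-18.0000
Confirm numerically:
  x=-14.810: |R|=0.95325 <1
  x=-12.606: |R|=0.90923 <1
  x=-12.020: |R|=0.89523 <1
  x=-18.573: |R|=1.00688 >1
  x=-18.166: |R|=1.00203 >1
So |R|<1 on (-18.0000, 0).

left endpoint -18.0000.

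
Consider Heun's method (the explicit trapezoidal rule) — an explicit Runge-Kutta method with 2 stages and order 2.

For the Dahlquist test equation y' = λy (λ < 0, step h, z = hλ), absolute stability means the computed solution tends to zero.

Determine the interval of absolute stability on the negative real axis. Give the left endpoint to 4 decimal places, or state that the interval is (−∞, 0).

On y'=λy, z=hλ:
  order 2, 2-stage ⇒ R(z)=1+z+z^2/2
  (e.g. R(-0.86)=0.50980, |R|=0.50980)

Solve |R(x)|<1 on ℝ⁻.
x=-0.86: |R|=0.5098
|R(-2.01)|=1.0100 |R(-1.83)|=0.8445 |R(-1.29)|=0.5421
Bisect:
  x_lo=-2.5076 |R|=1.6365  x_hi=-0.1909 |R|=0.8273
  mid=-1.34929 |R|=0.56100 →hi
  mid=-1.92846 |R|=0.93102 →hi
  mid=-2.21805 |R|=1.24182 →lo
  mid=-2.07325 |R|=1.07594 →lo
  mid=-2.00086 |R|=1.00086 →lo
  mid=-1.96466 |R|=0.96528 →hi
  mid=-1.98276 |R|=0.98291 →hi
  mid=-1.99181 |R|=0.99184 →hi
  mid=-1.99633 |R|=0.99634 →hi
  mid=-1.99859 |R|=0.99859 →hi
  ...
  [-2.00001,-1.99987] ⇒ x*=-2.0000
So |R|<1 on (-2.0000, 0).

z∈(-2.0000,0).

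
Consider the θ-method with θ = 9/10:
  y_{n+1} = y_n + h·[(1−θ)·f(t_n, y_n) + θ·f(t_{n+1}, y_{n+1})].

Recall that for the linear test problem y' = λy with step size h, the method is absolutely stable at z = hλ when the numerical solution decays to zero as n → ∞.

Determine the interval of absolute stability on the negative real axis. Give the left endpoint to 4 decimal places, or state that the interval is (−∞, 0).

Test eqn y'=λy, z=hλ:
  y_{n+1} = y_n + z·[1/10·y_n + 9/10·y_{n+1}] ⇒ (1 − 9/10z)y_{n+1} = (1 + 1/10z)y_n
  so R(z) = (1 + 1/10z)/(1 − 9/10z).

Boundary: |R(x)|=1, x<0.
x=-1.42: |R|=0.3766
x=-2: |R|=0.2857
x=-10: |R|=0.0000
x=-100: |R|=0.0989
θ=9/10≥1/2 ⇒ |1+1/10x|<|1−9/10x| ∀x<0 ⇒ stable on all of ℝ⁻.

unbounded; (−∞, 0).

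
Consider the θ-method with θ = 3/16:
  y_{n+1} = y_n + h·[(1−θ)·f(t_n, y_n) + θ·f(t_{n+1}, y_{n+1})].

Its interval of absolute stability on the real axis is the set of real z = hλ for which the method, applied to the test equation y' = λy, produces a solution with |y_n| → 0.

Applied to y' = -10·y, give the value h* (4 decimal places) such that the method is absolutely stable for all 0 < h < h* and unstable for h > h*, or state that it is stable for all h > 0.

Set f=λy, z=hλ:
  y_{n+1} = y_n + z·[13/16·y_n + 3/16·y_{n+1}] ⇒ (1 − 3/16z)y_{n+1} = (1 + 13/16z)y_n
  R(z) = (1 + 13/16z)/(1 − 3/16z).

Find x<0 with |R(x)|<1.
x=-0.8: |R|=0.3043
R=−1: 1+13/16x = −1+3/16x ⇒ -5/8x=2 ⇒ x=2/(-5/8)=-3.2000
Confirm numerically:
  x=-2.999: |R|=0.91959 <1
  x=-2.820: |R|=0.84464 <1
  x=-2.291: |R|=0.60259 <1
  x=-3.731: |R|=1.19527 >1
  x=-3.727: |R|=1.19389 >1
  x=-3.689: |R|=1.18066 >1
Interval (-3.2000, 0).

(-3.2000,0); λ=-10 ⇒ h* = (16/5)/10 = 0.3200.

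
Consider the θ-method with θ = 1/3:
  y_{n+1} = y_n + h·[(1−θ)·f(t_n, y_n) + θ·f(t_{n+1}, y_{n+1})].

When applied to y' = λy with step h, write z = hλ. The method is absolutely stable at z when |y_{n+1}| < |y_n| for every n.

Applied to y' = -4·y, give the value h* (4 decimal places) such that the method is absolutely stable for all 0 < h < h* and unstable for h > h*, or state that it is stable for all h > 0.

(-6.0000,0); λ=-4 ⇒ h* = (6)/4 = 1.5000.

Test eqn y'=λy, z=hλ:
  y_{n+1} = y_n + z·[2/3·y_n + 1/3·y_{n+1}] ⇒ (1 − 1/3z)y_{n+1} = (1 + 2/3z)y_n
  ⇒ R(z) = (1 + 2/3z)/(1 − 1/3z).

Find x<0 with |R(x)|<1.
x=-0.57: |R|=0.5210
R=−1: 1+2/3x = −1+1/3x ⇒ -1/3x=2 ⇒ x=2/(-1/3)=-6.0000
Confirm numerically:
  x=-5.819: |R|=0.97948 <1
  x=-5.283: |R|=0.91344 <1
  x=-3.666: |R|=0.64986 <1
  x=-2.966: |R|=0.49145 <1
  x=-6.344: |R|=1.03682 >1
  x=-6.025: |R|=1.00277 >1
So |R|<1 on (-6.0000, 0).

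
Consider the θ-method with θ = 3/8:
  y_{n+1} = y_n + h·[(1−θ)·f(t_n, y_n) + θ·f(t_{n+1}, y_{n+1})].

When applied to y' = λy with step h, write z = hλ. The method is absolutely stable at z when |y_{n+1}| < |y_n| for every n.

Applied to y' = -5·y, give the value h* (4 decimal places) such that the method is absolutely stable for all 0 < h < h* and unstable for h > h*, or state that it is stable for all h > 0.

(-8.0000,0); λ=-5 ⇒ h* = (8)/5 = 1.6000.

Set f=λy, z=hλ:
  y_{n+1} = y_n + z·[5/8·y_n + 3/8·y_{n+1}] ⇒ (1 − 3/8z)y_{n+1} = (1 + 5/8z)y_n
  ⇒ R(z) = (1 + 5/8z)/(1 − 3/8z).

Find x<0 with |R(x)|<1.
x=-1.75: |R|=0.0566
R=−1: 1+5/8x = −1+3/8x ⇒ -1/4x=2 ⇒ x=2/(-1/4)=-8.0000
Confirm numerically:
  x=-7.237: |R|=0.94864 <1
  x=-5.112: |R|=0.75249 <1
  x=-3.373: |R|=0.48927 <1
  x=-8.521: |R|=1.03105 >1
  x=-8.433: |R|=1.02601 >1
So |R|<1 on (-8.0000, 0).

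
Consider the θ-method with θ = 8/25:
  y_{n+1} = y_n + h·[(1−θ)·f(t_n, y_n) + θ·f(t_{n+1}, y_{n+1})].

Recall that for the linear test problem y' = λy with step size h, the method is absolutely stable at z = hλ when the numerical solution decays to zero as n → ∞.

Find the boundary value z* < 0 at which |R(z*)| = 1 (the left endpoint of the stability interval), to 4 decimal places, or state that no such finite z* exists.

Set f=λy, z=hλ:
  y_{n+1} = y_n + z·[17/25·y_n + 8/25·y_{n+1}] ⇒ (1 − 8/25z)y_{n+1} = (1 + 17/25z)y_n
  R(z) = (1 + 17/25z)/(1 − 8/25z).

Need |R(x)|<1, x<0.
x=-0.44: |R|=0.6143
R=−1: 1+17/25x = −1+8/25x ⇒ -9/25x=2 ⇒ x=2/(-9/25)=-5.5556
Confirm numerically:
  x=-4.387: |R|=0.82500 <1
  x=-3.938: |R|=0.74235 <1
  x=-3.546: |R|=0.66111 <1
  x=-2.633: |R|=0.42899 <1
  x=-6.038: |R|=1.05923 >1
  x=-5.945: |R|=1.04830 >1
  x=-5.735: |R|=1.02278 >1
Interval (-5.5556, 0).

z* = -5.5556.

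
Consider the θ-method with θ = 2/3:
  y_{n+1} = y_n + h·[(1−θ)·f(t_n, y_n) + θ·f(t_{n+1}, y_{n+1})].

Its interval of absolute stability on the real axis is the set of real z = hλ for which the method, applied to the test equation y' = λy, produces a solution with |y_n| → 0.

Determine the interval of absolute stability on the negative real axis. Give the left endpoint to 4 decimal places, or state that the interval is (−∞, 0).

interval (−∞, 0).

Set f=λy, z=hλ:
  y_{n+1} = y_n + z·[1/3·y_n + 2/3·y_{n+1}] ⇒ (1 − 2/3z)y_{n+1} = (1 + 1/3z)y_n
  R(z) = (1 + 1/3z)/(1 − 2/3z).

Boundary: |R(x)|=1, x<0.
x=-0.4: |R|=0.6842
x=-2: |R|=0.1429
x=-10: |R|=0.3043
x=-100: |R|=0.4778
θ=2/3≥1/2 ⇒ |1+1/3x|<|1−2/3x| ∀x<0 ⇒ interval (−∞,0).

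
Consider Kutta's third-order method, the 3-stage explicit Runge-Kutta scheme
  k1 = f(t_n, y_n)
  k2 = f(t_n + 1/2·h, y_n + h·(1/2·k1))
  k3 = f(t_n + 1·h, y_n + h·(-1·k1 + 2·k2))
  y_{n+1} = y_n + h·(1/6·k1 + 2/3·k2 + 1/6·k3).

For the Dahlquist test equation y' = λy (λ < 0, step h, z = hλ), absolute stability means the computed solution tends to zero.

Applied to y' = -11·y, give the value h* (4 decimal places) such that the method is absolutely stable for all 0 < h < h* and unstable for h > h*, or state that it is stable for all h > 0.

On y'=λy, z=hλ:
  order 3, 3-stage ⇒ R(z)=1+z+z^2/2+z^3/6
  (e.g. R(-1.65)=-0.03744, |R|=0.03744)

Find x<0 with |R(x)|<1.
x=-1.65: |R|=0.0374
|R(-2.05)|=0.3846 |R(-1.66)|=0.0446 |R(-1.41)|=0.1168
Bisect:
  x_lo=-3.1138 |R|=2.2978  x_hi=-0.1753 |R|=0.8392
  mid=-1.64455 |R|=0.03357 →hi
  mid=-2.37919 |R|=0.79351 →hi
  mid=-2.74652 |R|=1.42783 →lo
  mid=-2.56286 |R|=1.08431 →lo
  mid=-2.47103 |R|=0.93271 →hi
  mid=-2.51694 |R|=1.00691 →lo
  mid=-2.49398 |R|=0.96942 →hi
  ...
  [-2.51282,-2.51264] ⇒ x*=-2.5127
Interval (-2.5127, 0).

(-2.5127,0); λ=-11 ⇒ h* = 0.2284.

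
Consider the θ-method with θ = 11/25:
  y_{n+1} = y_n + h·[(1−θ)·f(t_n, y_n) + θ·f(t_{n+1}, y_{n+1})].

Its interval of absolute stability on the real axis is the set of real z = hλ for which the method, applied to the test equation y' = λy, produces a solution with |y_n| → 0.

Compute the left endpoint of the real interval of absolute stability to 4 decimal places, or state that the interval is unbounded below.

z* = -16.6667.

Set f=λy, z=hλ:
  y_{n+1} = y_n + z·[14/25·y_n + 11/25·y_{n+1}] ⇒ (1 − 11/25z)y_{n+1} = (1 + 14/25z)y_n
  R(z) = (1 + 14/25z)/(1 − 11/25z).

Need |R(x)|<1, x<0.
x=-0.94: |R|=0.3350
R=−1: 1+14/25x = −1+11/25x ⇒ -3/25x=2 ⇒ x=2/(-3/25)=-16.6667
Confirm numerically:
  x=-14.430: |R|=0.96348 <1
  x=-10.488: |R|=0.86795 <1
  x=-9.032: |R|=0.81581 <1
  x=-16.931: |R|=1.00375 >1
  x=-16.803: |R|=1.00195 >1
  x=-16.749: |R|=1.00118 >1
So |R|<1 on (-16.6667, 0).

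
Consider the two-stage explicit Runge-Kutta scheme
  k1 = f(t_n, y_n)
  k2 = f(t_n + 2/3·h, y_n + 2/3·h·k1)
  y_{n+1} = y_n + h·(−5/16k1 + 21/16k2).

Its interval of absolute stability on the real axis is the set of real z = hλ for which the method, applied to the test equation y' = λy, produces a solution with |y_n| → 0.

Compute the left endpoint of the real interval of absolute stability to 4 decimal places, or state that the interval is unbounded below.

left endpoint -1.1429.

Set f=λy, z=hλ:
  k1=λy_n ⇒ h·k1=z·y_n;  k2=λ(1+2/3z)y_n ⇒ h·k2=z(1+2/3z)y_n
  y_{n+1}/y_n = 1 − 5/16z + 21/16z(1+2/3z) = 1 + z + 7/8z²
  so R(z) = 1 + z + 7/8z².

Solve |R(x)|<1 on ℝ⁻.
x=-1.18: |R|=1.0383
R=1: x+7/8x²=0 ⇒ x=−8/7=-1.1429; min R=1−1/(4·7/8)=0.7143>−1
Confirm numerically:
  x=-1.039: |R|=0.90558 <1
  x=-1.014: |R|=0.88567 <1
  x=-0.626: |R|=0.71689 <1
  x=-0.466: |R|=0.72401 <1
  x=-1.457: |R|=1.40049 >1
  x=-1.364: |R|=1.26393 >1
Interval (-1.1429, 0).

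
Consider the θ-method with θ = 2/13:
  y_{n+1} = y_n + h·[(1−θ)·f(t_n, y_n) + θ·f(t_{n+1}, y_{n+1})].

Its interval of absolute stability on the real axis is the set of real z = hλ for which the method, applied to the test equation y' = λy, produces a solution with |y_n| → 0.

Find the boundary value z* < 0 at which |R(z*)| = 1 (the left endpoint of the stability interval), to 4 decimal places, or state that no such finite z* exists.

left endpoint -2.8889.

On y'=λy, z=hλ:
  y_{n+1} = y_n + z·[11/13·y_n + 2/13·y_{n+1}] ⇒ (1 − 2/13z)y_{n+1} = (1 + 11/13z)y_n
  Hence R(z) = (1 + 11/13z)/(1 − 2/13z).

Solve |R(x)|<1 on ℝ⁻.
x=-1.4: |R|=0.1519
R=−1: 1+11/13x = −1+2/13x ⇒ -9/13x=2 ⇒ x=2/(-9/13)=-2.8889
Confirm numerically:
  x=-2.801: |R|=0.95748 <1
  x=-1.842: |R|=0.43527 <1
  x=-1.576: |R|=0.26845 <1
  x=-3.372: |R|=1.22022 >1
  x=-3.315: |R|=1.19536 >1
Interval (-2.8889, 0).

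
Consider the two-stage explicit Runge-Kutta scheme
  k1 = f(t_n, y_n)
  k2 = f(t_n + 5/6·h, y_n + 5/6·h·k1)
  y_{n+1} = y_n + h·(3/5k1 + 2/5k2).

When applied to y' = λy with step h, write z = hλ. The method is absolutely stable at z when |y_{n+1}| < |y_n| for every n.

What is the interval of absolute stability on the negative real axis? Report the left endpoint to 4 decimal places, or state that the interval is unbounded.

z∈(-3.0000,0).

Set f=λy, z=hλ:
  k1=λy_n ⇒ h·k1=z·y_n;  k2=λ(1+5/6z)y_n ⇒ h·k2=z(1+5/6z)y_n
  y_{n+1}/y_n = 1 + 3/5z + 2/5z(1+5/6z) = 1 + z + 1/3z²
  so R(z) = 1 + z + 1/3z².

Need |R(x)|<1, x<0.
x=-0.51: |R|=0.5767
R=1: x+1/3x²=0 ⇒ x=−3=-3.0000; min R=1−1/(4·1/3)=0.2500>−1
Confirm numerically:
  x=-2.025: |R|=0.34187 <1
  x=-1.980: |R|=0.32680 <1
  x=-1.979: |R|=0.32648 <1
  x=-1.519: |R|=0.25012 <1
  x=-3.416: |R|=1.47369 >1
  x=-3.217: |R|=1.23270 >1
  x=-3.049: |R|=1.04980 >1
Interval (-3.0000, 0).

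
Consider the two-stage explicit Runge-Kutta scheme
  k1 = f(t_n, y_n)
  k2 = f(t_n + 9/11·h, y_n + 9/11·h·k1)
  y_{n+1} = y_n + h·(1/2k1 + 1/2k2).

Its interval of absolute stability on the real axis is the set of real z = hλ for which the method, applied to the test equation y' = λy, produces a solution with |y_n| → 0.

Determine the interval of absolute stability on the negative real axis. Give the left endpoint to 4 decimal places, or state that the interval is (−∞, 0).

z∈(-2.4444,0).

With y'=λy (z=hλ):
  k1=λy_n ⇒ h·k1=z·y_n;  k2=λ(1+9/11z)y_n ⇒ h·k2=z(1+9/11z)y_n
  y_{n+1}/y_n = 1 + 1/2z + 1/2z(1+9/11z) = 1 + z + 9/22z²
  ⇒ R(z) = 1 + z + 9/22z².

Boundary: |R(x)|=1, x<0.
x=-1.75: |R|=0.5028
R=1: x+9/22x²=0 ⇒ x=−22/9=-2.4444; min R=1−1/(4·9/22)=0.3889>−1
Confirm numerically:
  x=-2.284: |R|=0.85009 <1
  x=-2.122: |R|=0.72009 <1
  x=-2.040: |R|=0.66247 <1
  x=-2.693: |R|=1.27383 >1
  x=-2.609: |R|=1.17563 >1
Interval (-2.4444, 0).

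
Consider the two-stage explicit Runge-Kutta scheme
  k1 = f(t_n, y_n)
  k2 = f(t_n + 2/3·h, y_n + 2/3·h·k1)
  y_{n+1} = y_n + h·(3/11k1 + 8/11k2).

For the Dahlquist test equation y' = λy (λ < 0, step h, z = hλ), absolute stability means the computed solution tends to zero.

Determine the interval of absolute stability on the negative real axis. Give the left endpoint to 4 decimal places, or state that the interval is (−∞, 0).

On y'=λy, z=hλ:
  k1=λy_n ⇒ h·k1=z·y_n;  k2=λ(1+2/3z)y_n ⇒ h·k2=z(1+2/3z)y_n
  y_{n+1}/y_n = 1 + 3/11z + 8/11z(1+2/3z) = 1 + z + 16/33z²
  Hence R(z) = 1 + z + 16/33z².

Find x<0 with |R(x)|<1.
x=-1.67: |R|=0.6822
R=1: x+16/33x²=0 ⇒ x=−33/16=-2.0625; min R=1−1/(4·16/33)=0.4844>−1
Confirm numerically:
  x=-1.736: |R|=0.72519 <1
  x=-1.705: |R|=0.70447 <1
  x=-1.176: |R|=0.49453 <1
  x=-0.958: |R|=0.48698 <1
  x=-2.544: |R|=1.59391 >1
  x=-2.445: |R|=1.45344 >1
Stable set (-2.0625, 0).

(-2.0625, 0).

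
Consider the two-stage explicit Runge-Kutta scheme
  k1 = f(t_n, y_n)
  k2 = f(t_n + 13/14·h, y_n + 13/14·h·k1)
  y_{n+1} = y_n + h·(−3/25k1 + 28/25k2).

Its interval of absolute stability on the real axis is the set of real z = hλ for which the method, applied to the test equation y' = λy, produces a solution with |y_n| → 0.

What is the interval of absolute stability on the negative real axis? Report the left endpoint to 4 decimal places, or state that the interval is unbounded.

(-0.9615, 0).

Test eqn y'=λy, z=hλ:
  k1=λy_n ⇒ h·k1=z·y_n;  k2=λ(1+13/14z)y_n ⇒ h·k2=z(1+13/14z)y_n
  y_{n+1}/y_n = 1 − 3/25z + 28/25z(1+13/14z) = 1 + z + 26/25z²
  R(z) = 1 + z + 26/25z².

Solve |R(x)|<1 on ℝ⁻.
x=-0.92: |R|=0.9603
R=1: x+26/25x²=0 ⇒ x=−25/26=-0.9615; min R=1−1/(4·26/25)=0.7596>−1
Confirm numerically:
  x=-0.833: |R|=0.88864 <1
  x=-0.727: |R|=0.82267 <1
  x=-0.410: |R|=0.76482 <1
  x=-1.352: |R|=1.54902 >1
  x=-1.273: |R|=1.41235 >1
  x=-1.126: |R|=1.19259 >1
Interval (-0.9615, 0).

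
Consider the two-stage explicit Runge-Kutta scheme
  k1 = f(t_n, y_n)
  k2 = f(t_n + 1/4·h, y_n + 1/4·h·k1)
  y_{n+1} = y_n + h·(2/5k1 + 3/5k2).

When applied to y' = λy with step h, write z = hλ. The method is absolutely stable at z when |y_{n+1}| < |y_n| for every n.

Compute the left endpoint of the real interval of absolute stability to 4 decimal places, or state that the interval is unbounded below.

left endpoint -6.6667.

On y'=λy, z=hλ:
  k1=λy_n ⇒ h·k1=z·y_n;  k2=λ(1+1/4z)y_n ⇒ h·k2=z(1+1/4z)y_n
  y_{n+1}/y_n = 1 + 2/5z + 3/5z(1+1/4z) = 1 + z + 3/20z²
  R(z) = 1 + z + 3/20z².

Boundary: |R(x)|=1, x<0.
x=-1.02: |R|=0.1361
R=1: x+3/20x²=0 ⇒ x=−20/3=-6.6667; min R=1−1/(4·3/20)=-0.6667>−1
Confirm numerically:
  x=-5.561: |R|=0.07771 <1
  x=-4.957: |R|=0.27122 <1
  x=-4.015: |R|=0.59697 <1
  x=-6.995: |R|=1.34450 >1
  x=-6.889: |R|=1.22975 >1
  x=-6.701: |R|=1.03451 >1
Interval (-6.6667, 0).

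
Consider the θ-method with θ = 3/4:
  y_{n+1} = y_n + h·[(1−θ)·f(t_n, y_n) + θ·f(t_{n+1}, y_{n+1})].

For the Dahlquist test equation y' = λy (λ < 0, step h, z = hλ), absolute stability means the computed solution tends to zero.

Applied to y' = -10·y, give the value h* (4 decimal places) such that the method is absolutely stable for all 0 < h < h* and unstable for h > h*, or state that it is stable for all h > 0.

unbounded; (−∞, 0). Any h>0 works for λ=-10.

Set f=λy, z=hλ:
  y_{n+1} = y_n + z·[1/4·y_n + 3/4·y_{n+1}] ⇒ (1 − 3/4z)y_{n+1} = (1 + 1/4z)y_n
  so R(z) = (1 + 1/4z)/(1 − 3/4z).

Solve |R(x)|<1 on ℝ⁻.
x=-1.13: |R|=0.3884
x=-2: |R|=0.2000
x=-10: |R|=0.1765
x=-100: |R|=0.3158
θ=3/4≥1/2 ⇒ |1+1/4x|<|1−3/4x| ∀x<0 ⇒ unbounded interval.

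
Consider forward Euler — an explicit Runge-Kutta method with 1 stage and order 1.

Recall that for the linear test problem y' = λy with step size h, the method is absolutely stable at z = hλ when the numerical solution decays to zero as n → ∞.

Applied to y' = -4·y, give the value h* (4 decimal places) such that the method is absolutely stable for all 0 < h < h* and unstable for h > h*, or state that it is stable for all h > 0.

Set f=λy, z=hλ:
  order 1, 1-stage ⇒ R(z)=1+z
  (e.g. R(-1.34)=-0.34000, |R|=0.34000)

Find x<0 with |R(x)|<1.
x=-1.34: |R|=0.3400
|R(-2.18)|=1.1800 |R(-2.09)|=1.0900 |R(-1.2)|=0.2000
Bisect:
  x_lo=-2.5276 |R|=1.5276  x_hi=-0.2356 |R|=0.7644
  mid=-1.38161 |R|=0.38161 →hi
  mid=-1.95462 |R|=0.95462 →hi
  mid=-2.24113 |R|=1.24113 →lo
  mid=-2.09787 |R|=1.09787 →lo
  mid=-2.02625 |R|=1.02625 →lo
  mid=-1.99043 |R|=0.99043 →hi
  mid=-2.00834 |R|=1.00834 →lo
  mid=-1.99939 |R|=0.99939 →hi
  ...
  [-2.00009,-1.99995] ⇒ x*=-2.0000
Stable set (-2.0000, 0).

(-2.0000,0); λ=-4 ⇒ h* = 0.5000.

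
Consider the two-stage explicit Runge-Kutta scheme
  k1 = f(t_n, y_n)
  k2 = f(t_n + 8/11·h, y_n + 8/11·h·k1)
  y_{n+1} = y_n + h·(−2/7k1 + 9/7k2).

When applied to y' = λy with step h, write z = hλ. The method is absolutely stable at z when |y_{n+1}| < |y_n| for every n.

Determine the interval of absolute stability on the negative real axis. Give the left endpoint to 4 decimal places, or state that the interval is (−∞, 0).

With y'=λy (z=hλ):
  k1=λy_n ⇒ h·k1=z·y_n;  k2=λ(1+8/11z)y_n ⇒ h·k2=z(1+8/11z)y_n
  y_{n+1}/y_n = 1 − 2/7z + 9/7z(1+8/11z) = 1 + z + 72/77z²
  Hence R(z) = 1 + z + 72/77z².

Solve |R(x)|<1 on ℝ⁻.
x=-0.32: |R|=0.7758
R=1: x+72/77x²=0 ⇒ x=−77/72=-1.0694; min R=1−1/(4·72/77)=0.7326>−1
Confirm numerically:
  x=-1.044: |R|=0.97516 <1
  x=-1.035: |R|=0.96666 <1
  x=-0.837: |R|=0.81808 <1
  x=-0.587: |R|=0.73519 <1
  x=-1.643: |R|=1.88116 >1
  x=-1.404: |R|=1.43921 >1
  x=-1.137: |R|=1.07182 >1
So |R|<1 on (-1.0694, 0).

(-1.0694, 0).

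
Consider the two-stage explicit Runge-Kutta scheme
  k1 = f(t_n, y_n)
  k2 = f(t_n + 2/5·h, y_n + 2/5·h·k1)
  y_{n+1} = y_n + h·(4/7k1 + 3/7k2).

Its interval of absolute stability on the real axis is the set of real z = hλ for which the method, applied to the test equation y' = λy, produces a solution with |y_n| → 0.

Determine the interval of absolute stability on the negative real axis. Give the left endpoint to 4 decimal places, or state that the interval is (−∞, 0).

(-5.8333, 0).

On y'=λy, z=hλ:
  k1=λy_n ⇒ h·k1=z·y_n;  k2=λ(1+2/5z)y_n ⇒ h·k2=z(1+2/5z)y_n
  y_{n+1}/y_n = 1 + 4/7z + 3/7z(1+2/5z) = 1 + z + 6/35z²
  Hence R(z) = 1 + z + 6/35z².

Find x<0 with |R(x)|<1.
x=-0.46: |R|=0.5763
R=1: x+6/35x²=0 ⇒ x=−35/6=-5.8333; min R=1−1/(4·6/35)=-0.4583>−1
Confirm numerically:
  x=-4.386: |R|=0.08823 <1
  x=-4.262: |R|=0.14806 <1
  x=-4.032: |R|=0.24508 <1
  x=-6.365: |R|=1.58012 >1
  x=-6.316: |R|=1.52260 >1
  x=-5.864: |R|=1.03083 >1
Stable set (-5.8333, 0).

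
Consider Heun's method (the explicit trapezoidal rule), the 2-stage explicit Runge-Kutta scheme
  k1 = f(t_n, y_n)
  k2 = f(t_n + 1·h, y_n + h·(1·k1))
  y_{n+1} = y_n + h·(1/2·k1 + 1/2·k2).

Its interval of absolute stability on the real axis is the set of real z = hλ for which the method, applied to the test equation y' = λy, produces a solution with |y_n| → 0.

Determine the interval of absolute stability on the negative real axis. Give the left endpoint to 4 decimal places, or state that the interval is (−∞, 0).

Set f=λy, z=hλ:
  order 2, 2-stage ⇒ R(z)=1+z+z^2/2
  (e.g. R(-1.31)=0.54805, |R|=0.54805)

Solve |R(x)|<1 on ℝ⁻.
x=-1.31: |R|=0.5481
|R(-1)|=0.5000 |R(-0.78)|=0.5242 |R(-0.7)|=0.5450
Bisect:
  x_lo=-2.7609 |R|=2.0504  x_hi=-0.2926 |R|=0.7502
  mid=-1.52676 |R|=0.63874 →hi
  mid=-2.14384 |R|=1.15419 →lo
  mid=-1.83530 |R|=0.84886 →hi
  mid=-1.98957 |R|=0.98963 →hi
  mid=-2.06671 |R|=1.06893 →lo
  mid=-2.02814 |R|=1.02854 →lo
  mid=-2.00886 |R|=1.00890 →lo
  mid=-1.99921 |R|=0.99921 →hi
  mid=-2.00404 |R|=1.00404 →lo
  mid=-2.00162 |R|=1.00163 →lo
  ...
  [-2.00012,-1.99997] ⇒ x*=-2.0000
Interval (-2.0000, 0).

z∈(-2.0000,0).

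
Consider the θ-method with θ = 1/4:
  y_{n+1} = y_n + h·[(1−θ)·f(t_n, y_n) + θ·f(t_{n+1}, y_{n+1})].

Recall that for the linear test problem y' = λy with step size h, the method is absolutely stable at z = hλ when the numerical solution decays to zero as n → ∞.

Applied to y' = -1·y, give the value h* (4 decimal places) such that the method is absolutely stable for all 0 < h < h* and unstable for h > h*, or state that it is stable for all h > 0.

(-4.0000,0); λ=-1 ⇒ h* = (4)/1 = 4.0000.

With y'=λy (z=hλ):
  y_{n+1} = y_n + z·[3/4·y_n + 1/4·y_{n+1}] ⇒ (1 − 1/4z)y_{n+1} = (1 + 3/4z)y_n
  ⇒ R(z) = (1 + 3/4z)/(1 − 1/4z).

Solve |R(x)|<1 on ℝ⁻.
x=-0.54: |R|=0.5242
R=−1: 1+3/4x = −1+1/4x ⇒ -1/2x=2 ⇒ x=2/(-1/2)=-4.0000
Confirm numerically:
  x=-3.551: |R|=0.88108 <1
  x=-3.067: |R|=0.73596 <1
  x=-3.058: |R|=0.73307 <1
  x=-4.577: |R|=1.13455 >1
  x=-4.219: |R|=1.05329 >1
Interval (-4.0000, 0).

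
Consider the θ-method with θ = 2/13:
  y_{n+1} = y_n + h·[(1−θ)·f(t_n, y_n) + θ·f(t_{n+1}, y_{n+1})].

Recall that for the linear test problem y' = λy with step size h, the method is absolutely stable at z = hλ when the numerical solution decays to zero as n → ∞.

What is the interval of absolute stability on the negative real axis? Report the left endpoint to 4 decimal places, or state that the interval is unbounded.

z∈(-2.8889,0).

On y'=λy, z=hλ:
  y_{n+1} = y_n + z·[11/13·y_n + 2/13·y_{n+1}] ⇒ (1 − 2/13z)y_{n+1} = (1 + 11/13z)y_n
  R(z) = (1 + 11/13z)/(1 − 2/13z).

Find x<0 with |R(x)|<1.
x=-1.39: |R|=0.1451
R=−1: 1+11/13x = −1+2/13x ⇒ -9/13x=2 ⇒ x=2/(-9/13)=-2.8889
Confirm numerically:
  x=-2.449: |R|=0.77880 <1
  x=-2.048: |R|=0.55732 <1
  x=-1.939: |R|=0.49348 <1
  x=-1.385: |R|=0.14172 <1
  x=-3.397: |R|=1.23103 >1
  x=-3.371: |R|=1.21979 >1
  x=-3.236: |R|=1.16044 >1
So |R|<1 on (-2.8889, 0).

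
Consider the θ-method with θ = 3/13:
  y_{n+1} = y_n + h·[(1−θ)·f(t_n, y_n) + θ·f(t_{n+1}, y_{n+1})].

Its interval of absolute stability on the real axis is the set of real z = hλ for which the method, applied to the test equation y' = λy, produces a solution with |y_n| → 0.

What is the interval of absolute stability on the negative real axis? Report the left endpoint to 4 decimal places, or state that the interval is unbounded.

(-3.7143, 0).

On y'=λy, z=hλ:
  y_{n+1} = y_n + z·[10/13·y_n + 3/13·y_{n+1}] ⇒ (1 − 3/13z)y_{n+1} = (1 + 10/13z)y_n
  ⇒ R(z) = (1 + 10/13z)/(1 − 3/13z).

Need |R(x)|<1, x<0.
x=-1.44: |R|=0.0808
R=−1: 1+10/13x = −1+3/13x ⇒ -7/13x=2 ⇒ x=2/(-7/13)=-3.7143
Confirm numerically:
  x=-3.081: |R|=0.80070 <1
  x=-2.313: |R|=0.50805 <1
  x=-1.663: |R|=0.20179 <1
  x=-4.246: |R|=1.14461 >1
  x=-4.146: |R|=1.11880 >1
Stable set (-3.7143, 0).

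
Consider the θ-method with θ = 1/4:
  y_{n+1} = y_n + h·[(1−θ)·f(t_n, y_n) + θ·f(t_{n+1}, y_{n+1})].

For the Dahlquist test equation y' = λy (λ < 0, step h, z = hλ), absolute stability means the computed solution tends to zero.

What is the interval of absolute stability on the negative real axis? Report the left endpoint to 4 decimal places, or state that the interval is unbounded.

With y'=λy (z=hλ):
  y_{n+1} = y_n + z·[3/4·y_n + 1/4·y_{n+1}] ⇒ (1 − 1/4z)y_{n+1} = (1 + 3/4z)y_n
  R(z) = (1 + 3/4z)/(1 − 1/4z).

Find x<0 with |R(x)|<1.
x=-1.4: |R|=0.0370
R=−1: 1+3/4x = −1+1/4x ⇒ -1/2x=2 ⇒ x=2/(-1/2)=-4.0000
Confirm numerically:
  x=-3.210: |R|=0.78086 <1
  x=-3.019: |R|=0.72047 <1
  x=-2.814: |R|=0.65189 <1
  x=-2.632: |R|=0.58745 <1
  x=-4.323: |R|=1.07762 >1
  x=-4.082: |R|=1.02029 >1
  x=-4.029: |R|=1.00722 >1
Stable set (-4.0000, 0).

z∈(-4.0000,0).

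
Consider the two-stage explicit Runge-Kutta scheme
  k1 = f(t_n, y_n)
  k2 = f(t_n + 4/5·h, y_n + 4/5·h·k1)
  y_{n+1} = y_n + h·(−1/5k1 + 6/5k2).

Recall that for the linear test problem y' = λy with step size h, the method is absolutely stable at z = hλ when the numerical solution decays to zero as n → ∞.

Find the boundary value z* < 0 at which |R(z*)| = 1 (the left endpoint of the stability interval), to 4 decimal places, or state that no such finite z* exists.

With y'=λy (z=hλ):
  k1=λy_n ⇒ h·k1=z·y_n;  k2=λ(1+4/5z)y_n ⇒ h·k2=z(1+4/5z)y_n
  y_{n+1}/y_n = 1 − 1/5z + 6/5z(1+4/5z) = 1 + z + 24/25z²
  ⇒ R(z) = 1 + z + 24/25z².

Need |R(x)|<1, x<0.
x=-0.63: |R|=0.7510
R=1: x+24/25x²=0 ⇒ x=−25/24=-1.0417; min R=1−1/(4·24/25)=0.7396>−1
Confirm numerically:
  x=-0.845: |R|=0.84046 <1
  x=-0.712: |R|=0.77467 <1
  x=-0.530: |R|=0.73966 <1
  x=-0.520: |R|=0.73958 <1
  x=-1.534: |R|=1.72503 >1
  x=-1.415: |R|=1.50714 >1
Interval (-1.0417, 0).

z* = -1.0417.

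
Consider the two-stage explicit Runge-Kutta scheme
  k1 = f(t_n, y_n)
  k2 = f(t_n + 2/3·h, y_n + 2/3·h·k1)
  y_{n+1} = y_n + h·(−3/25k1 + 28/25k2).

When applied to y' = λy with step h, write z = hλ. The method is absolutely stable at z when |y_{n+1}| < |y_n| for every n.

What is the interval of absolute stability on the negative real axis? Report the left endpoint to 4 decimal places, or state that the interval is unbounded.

(-1.3393, 0).

With y'=λy (z=hλ):
  k1=λy_n ⇒ h·k1=z·y_n;  k2=λ(1+2/3z)y_n ⇒ h·k2=z(1+2/3z)y_n
  y_{n+1}/y_n = 1 − 3/25z + 28/25z(1+2/3z) = 1 + z + 56/75z²
  so R(z) = 1 + z + 56/75z².

Find x<0 with |R(x)|<1.
x=-1.57: |R|=1.2705
R=1: x+56/75x²=0 ⇒ x=−75/56=-1.3393; min R=1−1/(4·56/75)=0.6652>−1
Confirm numerically:
  x=-1.128: |R|=0.82205 <1
  x=-1.040: |R|=0.76759 <1
  x=-0.986: |R|=0.73991 <1
  x=-1.882: |R|=1.76264 >1
  x=-1.825: |R|=1.66187 >1
  x=-1.475: |R|=1.14947 >1
Interval (-1.3393, 0).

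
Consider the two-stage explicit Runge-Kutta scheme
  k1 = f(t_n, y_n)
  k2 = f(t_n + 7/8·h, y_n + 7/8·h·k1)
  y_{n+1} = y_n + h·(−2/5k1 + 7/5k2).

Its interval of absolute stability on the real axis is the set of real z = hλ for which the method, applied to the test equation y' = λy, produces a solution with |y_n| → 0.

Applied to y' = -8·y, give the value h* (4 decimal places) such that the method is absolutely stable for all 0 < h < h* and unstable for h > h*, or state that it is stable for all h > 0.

(-0.8163,0); λ=-8 ⇒ h* = (40/49)/8 = 0.1020.

With y'=λy (z=hλ):
  k1=λy_n ⇒ h·k1=z·y_n;  k2=λ(1+7/8z)y_n ⇒ h·k2=z(1+7/8z)y_n
  y_{n+1}/y_n = 1 − 2/5z + 7/5z(1+7/8z) = 1 + z + 49/40z²
  so R(z) = 1 + z + 49/40z².

Boundary: |R(x)|=1, x<0.
x=-1.47: |R|=2.1771
R=1: x+49/40x²=0 ⇒ x=−40/49=-0.8163; min R=1−1/(4·49/40)=0.7959>−1
Confirm numerically:
  x=-0.694: |R|=0.89600 <1
  x=-0.693: |R|=0.89531 <1
  x=-0.610: |R|=0.84582 <1
  x=-1.377: |R|=1.94576 >1
  x=-0.905: |R|=1.09831 >1
  x=-0.882: |R|=1.07096 >1
Stable set (-0.8163, 0).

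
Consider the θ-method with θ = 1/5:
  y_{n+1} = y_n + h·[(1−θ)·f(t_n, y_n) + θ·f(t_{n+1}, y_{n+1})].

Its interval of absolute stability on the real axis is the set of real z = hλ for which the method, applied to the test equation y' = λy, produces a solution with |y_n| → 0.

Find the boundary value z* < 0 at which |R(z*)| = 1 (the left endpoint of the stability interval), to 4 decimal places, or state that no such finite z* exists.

With y'=λy (z=hλ):
  y_{n+1} = y_n + z·[4/5·y_n + 1/5·y_{n+1}] ⇒ (1 − 1/5z)y_{n+1} = (1 + 4/5z)y_n
  so R(z) = (1 + 4/5z)/(1 − 1/5z).

Need |R(x)|<1, x<0.
x=-1.64: |R|=0.2349
R=−1: 1+4/5x = −1+1/5x ⇒ -3/5x=2 ⇒ x=2/(-3/5)=-3.3333
Confirm numerically:
  x=-2.585: |R|=0.70402 <1
  x=-2.289: |R|=0.57017 <1
  x=-2.076: |R|=0.46693 <1
  x=-3.932: |R|=1.20107 >1
  x=-3.812: |R|=1.16296 >1
  x=-3.644: |R|=1.10782 >1
So |R|<1 on (-3.3333, 0).

z* = -3.3333.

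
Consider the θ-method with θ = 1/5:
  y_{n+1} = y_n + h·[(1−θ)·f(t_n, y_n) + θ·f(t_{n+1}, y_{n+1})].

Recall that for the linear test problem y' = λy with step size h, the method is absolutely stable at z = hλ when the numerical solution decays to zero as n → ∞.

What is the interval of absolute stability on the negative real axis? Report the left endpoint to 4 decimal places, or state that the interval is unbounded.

With y'=λy (z=hλ):
  y_{n+1} = y_n + z·[4/5·y_n + 1/5·y_{n+1}] ⇒ (1 − 1/5z)y_{n+1} = (1 + 4/5z)y_n
  Hence R(z) = (1 + 4/5z)/(1 − 1/5z).

Find x<0 with |R(x)|<1.
x=-1.5: |R|=0.1538
R=−1: 1+4/5x = −1+1/5x ⇒ -3/5x=2 ⇒ x=2/(-3/5)=-3.3333
Confirm numerically:
  x=-2.636: |R|=0.72603 <1
  x=-2.128: |R|=0.49270 <1
  x=-1.765: |R|=0.30451 <1
  x=-3.657: |R|=1.11216 >1
  x=-3.386: |R|=1.01884 >1
So |R|<1 on (-3.3333, 0).

(-3.3333, 0).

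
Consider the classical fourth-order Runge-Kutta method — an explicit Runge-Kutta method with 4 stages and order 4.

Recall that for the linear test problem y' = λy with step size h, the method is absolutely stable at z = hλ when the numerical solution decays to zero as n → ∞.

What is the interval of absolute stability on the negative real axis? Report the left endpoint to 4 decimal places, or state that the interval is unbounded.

On y'=λy, z=hλ:
  order 4, 4-stage ⇒ R(z)=1+z+z^2/2+z^3/6+z^4/24
  (e.g. R(-0.83)=0.43893, |R|=0.43893)

Need |R(x)|<1, x<0.
x=-0.83: |R|=0.4389
|R(-1.97)|=0.3238 |R(-1.28)|=0.3015 |R(-1.13)|=0.3359
Bisect:
  x_lo=-3.6291 |R|=3.2174  x_hi=-0.0877 |R|=0.9161
  mid=-1.85839 |R|=0.29570 →hi
  mid=-2.74374 |R|=0.93914 →hi
  mid=-3.18642 |R|=1.79349 →lo
  mid=-2.96508 |R|=1.30667 →lo
  mid=-2.85441 |R|=1.10931 →lo
  mid=-2.79908 |R|=1.02098 →lo
  mid=-2.77141 |R|=0.97927 →hi
  ...
  [-2.78546,-2.78524] ⇒ x*=-2.7853
So |R|<1 on (-2.7853, 0).

(-2.7853, 0).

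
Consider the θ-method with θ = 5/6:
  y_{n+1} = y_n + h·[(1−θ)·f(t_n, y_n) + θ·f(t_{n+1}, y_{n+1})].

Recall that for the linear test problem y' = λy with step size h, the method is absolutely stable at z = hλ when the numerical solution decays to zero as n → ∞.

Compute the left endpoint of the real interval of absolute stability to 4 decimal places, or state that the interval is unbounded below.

unbounded; (−∞, 0).

On y'=λy, z=hλ:
  y_{n+1} = y_n + z·[1/6·y_n + 5/6·y_{n+1}] ⇒ (1 − 5/6z)y_{n+1} = (1 + 1/6z)y_n
  R(z) = (1 + 1/6z)/(1 − 5/6z).

Solve |R(x)|<1 on ℝ⁻.
x=-1.04: |R|=0.4429
x=-2: |R|=0.2500
x=-10: |R|=0.0714
x=-100: |R|=0.1858
θ=5/6≥1/2 ⇒ |1+1/6x|<|1−5/6x| ∀x<0 ⇒ stable on all of ℝ⁻.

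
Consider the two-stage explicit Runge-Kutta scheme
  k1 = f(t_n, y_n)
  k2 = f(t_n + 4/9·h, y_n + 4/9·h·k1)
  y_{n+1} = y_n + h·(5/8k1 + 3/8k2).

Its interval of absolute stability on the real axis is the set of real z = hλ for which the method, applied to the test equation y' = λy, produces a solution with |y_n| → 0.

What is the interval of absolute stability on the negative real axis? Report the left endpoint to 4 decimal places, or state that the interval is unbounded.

z∈(-6.0000,0).

With y'=λy (z=hλ):
  k1=λy_n ⇒ h·k1=z·y_n;  k2=λ(1+4/9z)y_n ⇒ h·k2=z(1+4/9z)y_n
  y_{n+1}/y_n = 1 + 5/8z + 3/8z(1+4/9z) = 1 + z + 1/6z²
  Hence R(z) = 1 + z + 1/6z².

Find x<0 with |R(x)|<1.
x=-0.77: |R|=0.3288
R=1: x+1/6x²=0 ⇒ x=−6=-6.0000; min R=1−1/(4·1/6)=-0.5000>−1
Confirm numerically:
  x=-5.087: |R|=0.22593 <1
  x=-2.856: |R|=0.49654 <1
  x=-2.693: |R|=0.48429 <1
  x=-6.518: |R|=1.56272 >1
  x=-6.361: |R|=1.38272 >1
  x=-6.125: |R|=1.12760 >1
So |R|<1 on (-6.0000, 0).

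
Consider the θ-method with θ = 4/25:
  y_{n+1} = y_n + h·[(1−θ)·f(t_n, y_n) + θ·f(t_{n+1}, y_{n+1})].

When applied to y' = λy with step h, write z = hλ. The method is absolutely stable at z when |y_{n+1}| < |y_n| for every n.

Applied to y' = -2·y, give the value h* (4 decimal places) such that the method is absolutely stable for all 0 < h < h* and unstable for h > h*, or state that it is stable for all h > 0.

With y'=λy (z=hλ):
  y_{n+1} = y_n + z·[21/25·y_n + 4/25·y_{n+1}] ⇒ (1 − 4/25z)y_{n+1} = (1 + 21/25z)y_n
  ⇒ R(z) = (1 + 21/25z)/(1 − 4/25z).

Need |R(x)|<1, x<0.
x=-1.08: |R|=0.0791
R=−1: 1+21/25x = −1+4/25x ⇒ -17/25x=2 ⇒ x=2/(-17/25)=-2.9412
Confirm numerically:
  x=-2.816: |R|=0.94132 <1
  x=-2.619: |R|=0.84561 <1
  x=-2.506: |R|=0.78877 <1
  x=-1.228: |R|=0.02634 <1
  x=-3.233: |R|=1.13079 >1
  x=-3.052: |R|=1.05063 >1
Stable set (-2.9412, 0).

(-2.9412,0); λ=-2 ⇒ h* = (50/17)/2 = 1.4706.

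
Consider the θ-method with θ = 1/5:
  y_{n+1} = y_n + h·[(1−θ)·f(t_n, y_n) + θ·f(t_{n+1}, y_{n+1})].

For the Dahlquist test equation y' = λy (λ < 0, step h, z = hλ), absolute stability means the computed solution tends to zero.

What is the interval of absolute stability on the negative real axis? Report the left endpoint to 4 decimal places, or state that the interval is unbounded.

z∈(-3.3333,0).

With y'=λy (z=hλ):
  y_{n+1} = y_n + z·[4/5·y_n + 1/5·y_{n+1}] ⇒ (1 − 1/5z)y_{n+1} = (1 + 4/5z)y_n
  so R(z) = (1 + 4/5z)/(1 − 1/5z).

Need |R(x)|<1, x<0.
x=-0.75: |R|=0.3478
R=−1: 1+4/5x = −1+1/5x ⇒ -3/5x=2 ⇒ x=2/(-3/5)=-3.3333
Confirm numerically:
  x=-2.826: |R|=0.80552 <1
  x=-2.747: |R|=0.77294 <1
  x=-1.651: |R|=0.24117 <1
  x=-3.872: |R|=1.18215 >1
  x=-3.837: |R|=1.17099 >1
  x=-3.454: |R|=1.04282 >1
Interval (-3.3333, 0).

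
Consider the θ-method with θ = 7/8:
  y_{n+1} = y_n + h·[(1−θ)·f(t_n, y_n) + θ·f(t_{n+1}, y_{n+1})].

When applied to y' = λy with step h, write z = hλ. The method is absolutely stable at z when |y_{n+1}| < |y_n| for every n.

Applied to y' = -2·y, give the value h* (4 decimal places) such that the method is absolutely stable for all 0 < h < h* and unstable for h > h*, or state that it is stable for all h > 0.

(−∞, 0) — no finite endpoint. Any h>0 works for λ=-2.

Set f=λy, z=hλ:
  y_{n+1} = y_n + z·[1/8·y_n + 7/8·y_{n+1}] ⇒ (1 − 7/8z)y_{n+1} = (1 + 1/8z)y_n
  so R(z) = (1 + 1/8z)/(1 − 7/8z).

Solve |R(x)|<1 on ℝ⁻.
x=-1.47: |R|=0.3570
x=-2: |R|=0.2727
x=-10: |R|=0.0256
x=-100: |R|=0.1299
θ=7/8≥1/2 ⇒ |1+1/8x|<|1−7/8x| ∀x<0 ⇒ unbounded interval.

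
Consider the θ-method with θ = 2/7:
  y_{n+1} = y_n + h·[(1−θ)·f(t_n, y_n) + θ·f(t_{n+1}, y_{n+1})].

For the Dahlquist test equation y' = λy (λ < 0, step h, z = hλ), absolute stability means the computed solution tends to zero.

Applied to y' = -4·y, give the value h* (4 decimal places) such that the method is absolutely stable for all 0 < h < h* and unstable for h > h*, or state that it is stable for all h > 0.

(-4.6667,0); λ=-4 ⇒ h* = (14/3)/4 = 1.1667.

On y'=λy, z=hλ:
  y_{n+1} = y_n + z·[5/7·y_n + 2/7·y_{n+1}] ⇒ (1 − 2/7z)y_{n+1} = (1 + 5/7z)y_n
  so R(z) = (1 + 5/7z)/(1 − 2/7z).

Solve |R(x)|<1 on ℝ⁻.
x=-1.06: |R|=0.1864
R=−1: 1+5/7x = −1+2/7x ⇒ -3/7x=2 ⇒ x=2/(-3/7)=-4.6667
Confirm numerically:
  x=-4.445: |R|=0.95815 <1
  x=-2.322: |R|=0.39591 <1
  x=-2.074: |R|=0.30230 <1
  x=-5.259: |R|=1.10144 >1
  x=-5.213: |R|=1.09405 >1
  x=-4.916: |R|=1.04444 >1
So |R|<1 on (-4.6667, 0).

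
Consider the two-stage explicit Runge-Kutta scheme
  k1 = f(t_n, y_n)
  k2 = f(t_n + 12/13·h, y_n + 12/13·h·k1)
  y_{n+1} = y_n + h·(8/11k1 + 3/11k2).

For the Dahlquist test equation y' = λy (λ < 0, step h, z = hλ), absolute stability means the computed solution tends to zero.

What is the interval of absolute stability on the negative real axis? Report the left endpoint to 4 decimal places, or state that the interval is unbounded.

(-3.9722, 0).

With y'=λy (z=hλ):
  k1=λy_n ⇒ h·k1=z·y_n;  k2=λ(1+12/13z)y_n ⇒ h·k2=z(1+12/13z)y_n
  y_{n+1}/y_n = 1 + 8/11z + 3/11z(1+12/13z) = 1 + z + 36/143z²
  R(z) = 1 + z + 36/143z².

Find x<0 with |R(x)|<1.
x=-0.47: |R|=0.5856
R=1: x+36/143x²=0 ⇒ x=−143/36=-3.9722; min R=1−1/(4·36/143)=0.0069>−1
Confirm numerically:
  x=-2.662: |R|=0.12195 <1
  x=-2.619: |R|=0.10778 <1
  x=-1.690: |R|=0.02902 <1
  x=-4.469: |R|=1.55891 >1
  x=-4.387: |R|=1.45809 >1
Interval (-3.9722, 0).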